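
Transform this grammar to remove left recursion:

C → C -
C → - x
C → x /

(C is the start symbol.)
C → - x C'
C → x / C'
C' → - C'
C' → ε

C is directly left-recursive. The standard transformation for
  A → A α₁ | ... | A α_m | β₁ | ... | β_n
is
  A  → β₁ A' | ... | β_n A'
  A' → α₁ A' | ... | α_m A' | ε

C → - x becomes C → - x C'
C → x / becomes C → x / C'
C → C - becomes C' → - C'
Add C' → ε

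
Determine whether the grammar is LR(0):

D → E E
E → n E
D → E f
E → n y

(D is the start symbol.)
Yes, the grammar is LR(0)

Augment with D' → D and build the canonical LR(0) collection (I0 = CLOSURE({[D' → . D]}), then GOTO on every symbol after a dot until no new states appear). It has 8 states:
  I0: { [D → . E E], [D → . E f], [D' → . D], [E → . n E], [E → . n y] }  — shift
  I1: { [D' → D .] }  — accept
  I2: { [D → E . E], [D → E . f], [E → . n E], [E → . n y] }  — shift
  I3: { [E → . n E], [E → . n y], [E → n . E], [E → n . y] }  — shift
  I4: { [E → n E .] }  — reduce
  I5: { [E → n y .] }  — reduce
  I6: { [D → E E .] }  — reduce
  I7: { [D → E f .] }  — reduce

Every state is either a pure shift/goto state or contains exactly one complete item and nothing to shift — no conflicts. The grammar is LR(0).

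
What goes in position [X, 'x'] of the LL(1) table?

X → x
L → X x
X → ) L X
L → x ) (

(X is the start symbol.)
X → x

To find M[X, 'x'], we find productions for X where 'x' is in the predict set (PREDICT(N → α) = (FIRST(α) \ {ε}) ∪ (FOLLOW(N) if α ⇒* ε)).

X → x: PREDICT = { 'x' }
  'x' is in predict set, so this production goes in M[X, 'x']
X → ) L X: PREDICT = { ')' }

M[X, 'x'] = X → x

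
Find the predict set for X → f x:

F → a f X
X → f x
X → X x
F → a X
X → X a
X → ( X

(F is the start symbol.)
PREDICT(X → f x) = (FIRST(RHS) \ {ε}) ∪ (FOLLOW(X) if ε ∈ FIRST(RHS), i.e. RHS ⇒* ε)
FIRST(f x) = { 'f' }
ε ∉ FIRST(f x), so FOLLOW(X) is not added.
PREDICT(X → f x) = { 'f' }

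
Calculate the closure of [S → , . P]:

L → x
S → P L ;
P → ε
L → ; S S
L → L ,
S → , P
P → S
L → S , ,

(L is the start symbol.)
{ [P → . S], [P → .], [S → , . P], [S → . , P], [S → . P L ;] }

Start with: [S → , . P]
  [S → , . P] has the dot before P: add [P → .], [P → . S]
  [P → . S] has the dot before S: add [S → . P L ;], [S → . , P]
No further items can be added.

CLOSURE = { [P → . S], [P → .], [S → , . P], [S → . , P], [S → . P L ;] }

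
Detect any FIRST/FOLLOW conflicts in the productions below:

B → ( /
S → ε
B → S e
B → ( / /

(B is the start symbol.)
No FIRST/FOLLOW conflicts.

A FIRST/FOLLOW conflict occurs when a non-terminal N has a nullable alternative N → β (β ⇒* ε) and another alternative N → α with FIRST(α) ∩ FOLLOW(N) ≠ ∅: on such a lookahead the parser cannot decide between expanding α and letting N vanish via β.

Nullable non-terminals: S.
S has a nullable alternative but only one production, so nothing to check.

B has no nullable alternative, so no FIRST/FOLLOW check is needed there.

No FIRST/FOLLOW conflicts found.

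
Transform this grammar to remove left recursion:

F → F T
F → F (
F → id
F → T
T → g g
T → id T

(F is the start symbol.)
F is directly left-recursive. The standard transformation for
  A → A α₁ | ... | A α_m | β₁ | ... | β_n
is
  A  → β₁ A' | ... | β_n A'
  A' → α₁ A' | ... | α_m A' | ε

F → id becomes F → id F'
F → T becomes F → T F'
F → F T becomes F' → T F'
F → F ( becomes F' → ( F'
Add F' → ε

Productions for other non-terminals are unchanged:
  T → g g
  T → id T

Resulting grammar:
F → id F'
F → T F'
F' → T F'
F' → ( F'
F' → ε
T → g g
T → id T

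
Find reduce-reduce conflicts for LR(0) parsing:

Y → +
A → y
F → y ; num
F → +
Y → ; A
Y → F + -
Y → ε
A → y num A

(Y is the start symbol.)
Augment with Y' → Y and build the canonical LR(0) collection (I0 = CLOSURE({[Y' → . Y]}), then GOTO on every symbol after a dot until no new states appear). It has 14 states:
  I0: { [F → . +], [F → . y ; num], [Y → . +], [Y → . ; A], [Y → . F + -], [Y → .], [Y' → . Y] }  — shift, reduce
  I1: { [F → + .], [Y → + .] }  — 2 reduces
  I2: { [A → . y num A], [A → . y], [Y → ; . A] }  — shift
  I3: { [Y → F . + -] }  — shift
  I4: { [Y' → Y .] }  — accept
  I5: { [F → y . ; num] }  — shift
  I6: { [F → y ; . num] }  — shift
  I7: { [F → y ; num .] }  — reduce
  I8: { [Y → F + . -] }  — shift
  I9: { [Y → F + - .] }  — reduce
  I10: { [Y → ; A .] }  — reduce
  I11: { [A → y . num A], [A → y .] }  — shift, reduce
  I12: { [A → . y num A], [A → . y], [A → y num . A] }  — shift
  I13: { [A → y num A .] }  — reduce

I1 contains complete items [F → + .], [Y → + .] — reduce-reduce conflict.

Answer: Yes — I1: [F → + .] vs [Y → + .]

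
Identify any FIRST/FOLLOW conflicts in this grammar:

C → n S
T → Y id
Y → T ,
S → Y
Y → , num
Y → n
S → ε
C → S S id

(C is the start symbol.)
Nullable non-terminals: S.
FIRST sets used below: FIRST(Y) = { ',', 'n' }

S: nullable alternative(s) S → ε; FOLLOW(S) = { $, ',', 'id', 'n' }
  S → Y: FIRST \ {ε} = { ',', 'n' } — overlaps FOLLOW(S) on { ',', 'n' }: CONFLICT
  S → ε: FIRST \ {ε} = { } — this is the only nullable alternative, skip

C, T, Y have no nullable alternative, so no FIRST/FOLLOW check is needed there.

So the grammar has 1 FIRST/FOLLOW conflict (marked CONFLICT above).

Answer: Yes. S → Y with FOLLOW(S) on { ',', 'n' }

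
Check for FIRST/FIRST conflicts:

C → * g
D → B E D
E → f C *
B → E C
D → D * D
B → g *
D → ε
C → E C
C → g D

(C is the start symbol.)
Yes. D → B E D / D → D '*' D on { 'f', 'g' }

A FIRST/FIRST conflict occurs when two productions N → α and N → β for the same non-terminal have FIRST(α) ∩ FIRST(β) ≠ ∅ (with ε ∈ FIRST of a nullable right-hand side, so two nullable alternatives also conflict).

FIRST sets of the non-terminals at (or reachable through a nullable prefix from) the front of some alternative:
  FIRST(E) = { 'f' }
  FIRST(B) = { 'f', 'g' }
  FIRST(D) = { '*', 'f', 'g', ε }

Productions for C:
  C → * g: FIRST = { '*' }
  C → E C: FIRST = { 'f' }
  C → g D: FIRST = { 'g' }
Productions for D:
  D → B E D: FIRST = { 'f', 'g' }
  D → D * D: FIRST = { '*', 'f', 'g' }
  D → ε: FIRST = { ε }
Productions for B:
  B → E C: FIRST = { 'f' }
  B → g *: FIRST = { 'g' }
E has only one production, so no FIRST/FIRST conflict is possible there.

Conflict for D: D → B E D and D → D * D
  Overlap: { 'f', 'g' }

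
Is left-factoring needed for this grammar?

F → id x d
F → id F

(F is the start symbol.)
Yes, F has productions with common prefix 'id'

Left-factoring is needed when two productions for the same non-terminal
share a common prefix on the right-hand side.

Productions for F:
  F → id x d
  F → id F

Found common prefix 'id' in productions for F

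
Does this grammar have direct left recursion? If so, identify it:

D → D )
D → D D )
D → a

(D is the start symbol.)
Yes, D is left-recursive

Direct left recursion occurs when N → N α for some non-terminal N (the right-hand side begins with the left-hand side itself).

D → D ): LEFT RECURSIVE (starts with D)
D → D D ): LEFT RECURSIVE (starts with D)
D → a: starts with a

The grammar has direct left recursion on: D.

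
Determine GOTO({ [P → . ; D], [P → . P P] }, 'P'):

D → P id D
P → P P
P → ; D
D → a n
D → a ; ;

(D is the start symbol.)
GOTO(I, 'P') = CLOSURE({ [A → αX.β] : [A → α.Xβ] ∈ I, X = 'P' })

Items with dot before 'P', with the dot advanced:
  [P → . P P] → [P → P . P]
Closure of the advanced items:
  [P → P . P] has the dot before P: add [P → . P P], [P → . ; D]

GOTO = { [P → . ; D], [P → . P P], [P → P . P] }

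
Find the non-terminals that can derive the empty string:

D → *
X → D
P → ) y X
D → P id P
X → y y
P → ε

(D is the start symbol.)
{ 'P' }

A non-terminal is nullable if it can derive ε (the empty string): either it has an ε-production, or it has a production whose right-hand side consists entirely of nullable non-terminals.

ε-productions: P → ε
So P is immediately nullable.
No further non-terminal can be added: every production for the remaining non-terminals contains a terminal or a non-nullable non-terminal.
Nullable = { 'P' }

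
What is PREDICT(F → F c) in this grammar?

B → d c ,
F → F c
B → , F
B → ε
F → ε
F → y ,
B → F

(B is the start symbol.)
{ 'c', 'y' }

PREDICT(F → F c) = (FIRST(RHS) \ {ε}) ∪ (FOLLOW(F) if ε ∈ FIRST(RHS), i.e. RHS ⇒* ε)
FIRST(F) = { 'c', 'y', ε }
FIRST(F c) = { 'c', 'y' }
ε ∉ FIRST(F c), so FOLLOW(F) is not added.
PREDICT(F → F c) = { 'c', 'y' }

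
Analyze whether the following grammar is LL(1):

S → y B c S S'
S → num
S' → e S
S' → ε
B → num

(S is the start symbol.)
Relevant sets:
  FOLLOW(S') = { $, 'e' }

For S:
  PREDICT(S → y B c S S') = { 'y' }
  PREDICT(S → num) = { 'num' }
For S':
  PREDICT(S' → e S) = { 'e' }
  PREDICT(S' → ε) = { $, 'e' }
B has a single production, so nothing to check there.

Conflict found: Predict set conflict for S': { 'e' }
The grammar is NOT LL(1).

Answer: No. Predict set conflict for S': { 'e' }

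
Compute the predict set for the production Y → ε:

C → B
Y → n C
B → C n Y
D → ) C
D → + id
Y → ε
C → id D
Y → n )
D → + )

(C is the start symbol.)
PREDICT(Y → ε) = (FIRST(RHS) \ {ε}) ∪ (FOLLOW(Y) if ε ∈ FIRST(RHS), i.e. RHS ⇒* ε)
The right-hand side is ε (FIRST(ε) = { ε }), so the predict set is FOLLOW(Y) = { $, 'n' }
PREDICT(Y → ε) = { $, 'n' }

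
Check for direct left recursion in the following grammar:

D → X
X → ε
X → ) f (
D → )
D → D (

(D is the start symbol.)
Direct left recursion occurs when N → N α for some non-terminal N (the right-hand side begins with the left-hand side itself).

D → X: starts with X
X → ε: starts with ε
X → ) f (: starts with ')'
D → ): starts with ')'
D → D (: LEFT RECURSIVE (starts with D)

The grammar has direct left recursion on: D.

Answer: Yes, D is left-recursive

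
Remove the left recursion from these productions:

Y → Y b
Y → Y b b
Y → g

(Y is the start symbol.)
Y is directly left-recursive. The standard transformation for
  A → A α₁ | ... | A α_m | β₁ | ... | β_n
is
  A  → β₁ A' | ... | β_n A'
  A' → α₁ A' | ... | α_m A' | ε

Y → g becomes Y → g Y'
Y → Y b becomes Y' → b Y'
Y → Y b b becomes Y' → b b Y'
Add Y' → ε

Resulting grammar:
Y → g Y'
Y' → b Y'
Y' → b b Y'
Y' → ε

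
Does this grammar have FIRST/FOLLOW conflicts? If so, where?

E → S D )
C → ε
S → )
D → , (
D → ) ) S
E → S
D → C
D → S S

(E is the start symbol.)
A FIRST/FOLLOW conflict occurs when a non-terminal N has a nullable alternative N → β (β ⇒* ε) and another alternative N → α with FIRST(α) ∩ FOLLOW(N) ≠ ∅: on such a lookahead the parser cannot decide between expanding α and letting N vanish via β.

Nullable non-terminals: C, D.
FIRST sets used below: FIRST(C) = { ε }, FIRST(S) = { ')' }
C has a nullable alternative but only one production, so nothing to check.

D: nullable alternative(s) D → C; FOLLOW(D) = { ')' }
  D → , (: FIRST \ {ε} = { ',' } — disjoint from FOLLOW(D)
  D → ) ) S: FIRST \ {ε} = { ')' } — overlaps FOLLOW(D) on { ')' }: CONFLICT
  D → C: FIRST \ {ε} = { } — this is the only nullable alternative, skip
  D → S S: FIRST \ {ε} = { ')' } — overlaps FOLLOW(D) on { ')' }: CONFLICT

E, S have no nullable alternative, so no FIRST/FOLLOW check is needed there.

So the grammar has 2 FIRST/FOLLOW conflicts (marked CONFLICT above).

Answer: Yes. D → ')' ')' S with FOLLOW(D) on { ')' }; D → S S with FOLLOW(D) on { ')' }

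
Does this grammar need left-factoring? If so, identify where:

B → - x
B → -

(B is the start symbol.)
Yes, B has productions with common prefix '-'

Left-factoring is needed when two productions for the same non-terminal
share a common prefix on the right-hand side.

Productions for B:
  B → - x
  B → -

Found common prefix '-' in productions for B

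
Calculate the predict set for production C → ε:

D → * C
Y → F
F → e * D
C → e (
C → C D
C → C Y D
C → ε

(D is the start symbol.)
{ $, '*', 'e' }

PREDICT(C → ε) = (FIRST(RHS) \ {ε}) ∪ (FOLLOW(C) if ε ∈ FIRST(RHS), i.e. RHS ⇒* ε)
The right-hand side is ε (FIRST(ε) = { ε }), so the predict set is FOLLOW(C) = { $, '*', 'e' }
PREDICT(C → ε) = { $, '*', 'e' }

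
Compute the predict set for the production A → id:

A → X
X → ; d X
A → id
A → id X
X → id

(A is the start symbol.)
{ 'id' }

PREDICT(A → id) = (FIRST(RHS) \ {ε}) ∪ (FOLLOW(A) if ε ∈ FIRST(RHS), i.e. RHS ⇒* ε)
FIRST(id) = { 'id' }
ε ∉ FIRST(id), so FOLLOW(A) is not added.
PREDICT(A → id) = { 'id' }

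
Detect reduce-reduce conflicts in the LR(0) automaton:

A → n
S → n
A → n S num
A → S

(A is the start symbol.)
Yes — I3: [A → n .] vs [S → n .]

A reduce-reduce conflict occurs when an LR(0) state has two complete items [A → α .] and [B → β .] — both call for a reduction, and with no lookahead the parser cannot choose between them.

Augment with A' → A and build the canonical LR(0) collection (I0 = CLOSURE({[A' → . A]}), then GOTO on every symbol after a dot until no new states appear). It has 7 states:
  I0: { [A → . S], [A → . n S num], [A → . n], [A' → . A], [S → . n] }  — shift
  I1: { [A' → A .] }  — accept
  I2: { [A → S .] }  — reduce
  I3: { [A → n . S num], [A → n .], [S → . n], [S → n .] }  — shift, 2 reduces
  I4: { [A → n S . num] }  — shift
  I5: { [S → n .] }  — reduce
  I6: { [A → n S num .] }  — reduce

I3 contains complete items [A → n .], [S → n .] — reduce-reduce conflict.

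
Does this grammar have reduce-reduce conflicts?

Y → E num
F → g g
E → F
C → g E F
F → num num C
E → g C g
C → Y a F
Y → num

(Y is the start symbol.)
No reduce-reduce conflicts

A reduce-reduce conflict occurs when an LR(0) state has two complete items [A → α .] and [B → β .] — both call for a reduction, and with no lookahead the parser cannot choose between them.

Augment with Y' → Y and build the canonical LR(0) collection (I0 = CLOSURE({[Y' → . Y]}), then GOTO on every symbol after a dot until no new states appear). It has 22 states:
  I0: { [E → . F], [E → . g C g], [F → . g g], [F → . num num C], [Y → . E num], [Y → . num], [Y' → . Y] }  — shift
  I1: { [Y → E . num] }  — shift
  I2: { [E → F .] }  — reduce
  I3: { [Y' → Y .] }  — accept
  I4: { [C → . Y a F], [C → . g E F], [E → . F], [E → . g C g], [E → g . C g], [F → . g g], [F → . num num C], [F → g . g], [Y → . E num], [Y → . num] }  — shift
  I5: { [F → num . num C], [Y → num .] }  — shift, reduce
  I6: { [C → . Y a F], [C → . g E F], [E → . F], [E → . g C g], [F → . g g], [F → . num num C], [F → num num . C], [Y → . E num], [Y → . num] }  — shift
  I7: { [F → num num C .] }  — reduce
  I8: { [C → Y . a F] }  — shift
  I9: { [C → . Y a F], [C → . g E F], [C → g . E F], [E → . F], [E → . g C g], [E → g . C g], [F → . g g], [F → . num num C], [F → g . g], [Y → . E num], [Y → . num] }  — shift
  I10: { [E → g C . g] }  — shift
  I11: { [C → g E . F], [F → . g g], [F → . num num C], [Y → E . num] }  — shift
  I12: { [C → . Y a F], [C → . g E F], [C → g . E F], [E → . F], [E → . g C g], [E → g . C g], [F → . g g], [F → . num num C], [F → g . g], [F → g g .], [Y → . E num], [Y → . num] }  — shift, reduce
  I13: { [C → g E F .] }  — reduce
  I14: { [F → g . g] }  — shift
  I15: { [F → num . num C], [Y → E num .] }  — shift, reduce
  I16: { [F → g g .] }  — reduce
  I17: { [E → g C g .] }  — reduce
  I18: { [C → Y a . F], [F → . g g], [F → . num num C] }  — shift
  I19: { [C → Y a F .] }  — reduce
  I20: { [F → num . num C] }  — shift
  I21: { [Y → E num .] }  — reduce

No state contains more than one complete item.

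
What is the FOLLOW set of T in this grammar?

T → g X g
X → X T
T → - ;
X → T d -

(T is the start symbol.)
{ $, '-', 'd', 'g' }

To compute FOLLOW(T), find every occurrence of T on a right-hand side N → α T β: add FIRST(β) \ {ε}, and if β is empty or nullable also add FOLLOW(N). Iterate to a fixed point.

T is the start symbol, so $ ∈ FOLLOW(T).
In X → X T: T is at the end, add FOLLOW(X)
In X → T d -: T is followed by d '-', add FIRST(d '-') \ {ε} = { 'd' }

The FOLLOW sets referred to above (computed the same way, to a fixed point):
  FOLLOW(X) = { '-', 'g' }

Taking the union: FOLLOW(T) = { $, '-', 'd', 'g' }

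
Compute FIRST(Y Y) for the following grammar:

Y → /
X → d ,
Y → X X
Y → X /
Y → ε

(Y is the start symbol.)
FIRST sets of the non-terminals involved (from the grammar, by fixed-point iteration):
  FIRST(Y) = { '/', 'd', ε }

To compute FIRST(Y Y), process the symbols left to right:
Symbol Y is a non-terminal. Add FIRST(Y) \ {ε} = { '/', 'd' }
Y is nullable (ε ∈ FIRST(Y)), continue to the next symbol.
Symbol Y is a non-terminal. Add FIRST(Y) \ {ε} = { '/', 'd' }
Y is nullable (ε ∈ FIRST(Y)), continue to the next symbol.
All symbols are nullable, so ε is in the result.
FIRST(Y Y) = { '/', 'd', ε }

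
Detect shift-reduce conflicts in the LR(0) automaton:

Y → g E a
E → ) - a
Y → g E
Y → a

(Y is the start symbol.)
Yes — I5: [Y → g E .] vs [Y → g E . a]

Augment with Y' → Y and build the canonical LR(0) collection (I0 = CLOSURE({[Y' → . Y]}), then GOTO on every symbol after a dot until no new states appear). It has 9 states:
  I0: { [Y → . a], [Y → . g E a], [Y → . g E], [Y' → . Y] }  — shift
  I1: { [Y' → Y .] }  — accept
  I2: { [Y → a .] }  — reduce
  I3: { [E → . ) - a], [Y → g . E a], [Y → g . E] }  — shift
  I4: { [E → ) . - a] }  — shift
  I5: { [Y → g E . a], [Y → g E .] }  — shift, reduce
  I6: { [Y → g E a .] }  — reduce
  I7: { [E → ) - . a] }  — shift
  I8: { [E → ) - a .] }  — reduce

I5 contains reduce item [Y → g E .] and shift item [Y → g E . a] — shift-reduce conflict.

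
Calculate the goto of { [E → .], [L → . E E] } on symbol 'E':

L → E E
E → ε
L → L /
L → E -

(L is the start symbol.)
{ [E → .], [L → E . E] }

GOTO(I, 'E') = CLOSURE({ [A → αX.β] : [A → α.Xβ] ∈ I, X = 'E' })

Items with dot before 'E', with the dot advanced:
  [L → . E E] → [L → E . E]
Closure of the advanced items:
  [L → E . E] has the dot before E: add [E → .]

GOTO = { [E → .], [L → E . E] }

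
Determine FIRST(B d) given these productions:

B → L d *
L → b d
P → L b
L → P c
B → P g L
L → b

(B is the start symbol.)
{ 'b' }

FIRST sets of the non-terminals involved (from the grammar, by fixed-point iteration):
  FIRST(B) = { 'b' }

To compute FIRST(B d), process the symbols left to right:
Symbol B is a non-terminal. Add FIRST(B) \ {ε} = { 'b' }
B is not nullable (ε ∉ FIRST(B)), so stop here.
FIRST(B d) = { 'b' }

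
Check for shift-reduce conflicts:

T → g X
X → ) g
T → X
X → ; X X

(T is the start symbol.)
No shift-reduce conflicts

A shift-reduce conflict occurs when an LR(0) state has both:
  - a complete (reduce) item [A → α .] (dot at the end), and
  - a shift item [B → β . c γ] (dot before a terminal).

Augment with T' → T and build the canonical LR(0) collection (I0 = CLOSURE({[T' → . T]}), then GOTO on every symbol after a dot until no new states appear). It has 10 states:
  I0: { [T → . X], [T → . g X], [T' → . T], [X → . ) g], [X → . ; X X] }  — shift
  I1: { [X → ) . g] }  — shift
  I2: { [X → . ) g], [X → . ; X X], [X → ; . X X] }  — shift
  I3: { [T' → T .] }  — accept
  I4: { [T → X .] }  — reduce
  I5: { [T → g . X], [X → . ) g], [X → . ; X X] }  — shift
  I6: { [T → g X .] }  — reduce
  I7: { [X → . ) g], [X → . ; X X], [X → ; X . X] }  — shift
  I8: { [X → ; X X .] }  — reduce
  I9: { [X → ) g .] }  — reduce

No state contains both a complete item and a shift item.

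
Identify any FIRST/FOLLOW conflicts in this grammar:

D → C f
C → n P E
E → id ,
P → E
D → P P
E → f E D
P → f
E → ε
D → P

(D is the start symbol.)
A FIRST/FOLLOW conflict occurs when a non-terminal N has a nullable alternative N → β (β ⇒* ε) and another alternative N → α with FIRST(α) ∩ FOLLOW(N) ≠ ∅: on such a lookahead the parser cannot decide between expanding α and letting N vanish via β.

Nullable non-terminals: D, E, P.
FIRST sets used below: FIRST(C) = { 'n' }, FIRST(P) = { 'f', 'id', ε }, FIRST(E) = { 'f', 'id', ε }

D: nullable alternative(s) D → P P, D → P; FOLLOW(D) = { $, 'f', 'id', 'n' }
  D → C f: FIRST \ {ε} = { 'n' } — overlaps FOLLOW(D) on { 'n' }: CONFLICT
  D → P P: FIRST \ {ε} = { 'f', 'id' } — overlaps FOLLOW(D) on { 'f', 'id' }: CONFLICT
  D → P: FIRST \ {ε} = { 'f', 'id' } — overlaps FOLLOW(D) on { 'f', 'id' }: CONFLICT

E: nullable alternative(s) E → ε; FOLLOW(E) = { $, 'f', 'id', 'n' }
  E → id ,: FIRST \ {ε} = { 'id' } — overlaps FOLLOW(E) on { 'id' }: CONFLICT
  E → f E D: FIRST \ {ε} = { 'f' } — overlaps FOLLOW(E) on { 'f' }: CONFLICT
  E → ε: FIRST \ {ε} = { } — this is the only nullable alternative, skip

P: nullable alternative(s) P → E; FOLLOW(P) = { $, 'f', 'id', 'n' }
  P → E: FIRST \ {ε} = { 'f', 'id' } — this is the only nullable alternative, skip
  P → f: FIRST \ {ε} = { 'f' } — overlaps FOLLOW(P) on { 'f' }: CONFLICT

C has no nullable alternative, so no FIRST/FOLLOW check is needed there.

So the grammar has 6 FIRST/FOLLOW conflicts (marked CONFLICT above).

Answer: Yes. D → C f with FOLLOW(D) on { 'n' }; D → P P with FOLLOW(D) on { 'f', 'id' }; D → P with FOLLOW(D) on { 'f', 'id' }; E → id ',' with FOLLOW(E) on { 'id' }; E → f E D with FOLLOW(E) on { 'f' }; P → f with FOLLOW(P) on { 'f' }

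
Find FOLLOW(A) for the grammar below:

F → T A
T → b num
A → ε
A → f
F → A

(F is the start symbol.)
{ $ }

To compute FOLLOW(A), find every occurrence of A on a right-hand side N → α A β: add FIRST(β) \ {ε}, and if β is empty or nullable also add FOLLOW(N). Iterate to a fixed point.

In F → T A: A is at the end, add FOLLOW(F)
In F → A: A is at the end, add FOLLOW(F)

The FOLLOW sets referred to above (computed the same way, to a fixed point):
  FOLLOW(F) = { $ }

Taking the union: FOLLOW(A) = { $ }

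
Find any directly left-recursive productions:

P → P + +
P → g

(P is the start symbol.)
Yes, P is left-recursive

Direct left recursion occurs when N → N α for some non-terminal N (the right-hand side begins with the left-hand side itself).

P → P + +: LEFT RECURSIVE (starts with P)
P → g: starts with g

The grammar has direct left recursion on: P.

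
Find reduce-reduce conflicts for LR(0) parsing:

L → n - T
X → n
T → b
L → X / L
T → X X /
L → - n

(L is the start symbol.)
A reduce-reduce conflict occurs when an LR(0) state has two complete items [A → α .] and [B → β .] — both call for a reduction, and with no lookahead the parser cannot choose between them.

Augment with L' → L and build the canonical LR(0) collection (I0 = CLOSURE({[L' → . L]}), then GOTO on every symbol after a dot until no new states appear). It has 15 states:
  I0: { [L → . - n], [L → . X / L], [L → . n - T], [L' → . L], [X → . n] }  — shift
  I1: { [L → - . n] }  — shift
  I2: { [L' → L .] }  — accept
  I3: { [L → X . / L] }  — shift
  I4: { [L → n . - T], [X → n .] }  — shift, reduce
  I5: { [L → n - . T], [T → . X X /], [T → . b], [X → . n] }  — shift
  I6: { [L → n - T .] }  — reduce
  I7: { [T → X . X /], [X → . n] }  — shift
  I8: { [T → b .] }  — reduce
  I9: { [X → n .] }  — reduce
  I10: { [T → X X . /] }  — shift
  I11: { [T → X X / .] }  — reduce
  I12: { [L → . - n], [L → . X / L], [L → . n - T], [L → X / . L], [X → . n] }  — shift
  I13: { [L → X / L .] }  — reduce
  I14: { [L → - n .] }  — reduce

No state contains more than one complete item.

Answer: No reduce-reduce conflicts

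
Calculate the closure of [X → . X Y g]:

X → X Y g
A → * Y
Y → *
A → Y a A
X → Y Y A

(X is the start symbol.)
To compute CLOSURE, for each item [A → α.Bβ] where B is a non-terminal, add [B → .γ] for all productions B → γ; repeat for the newly added items until nothing changes.

Start with: [X → . X Y g]
  [X → . X Y g] has the dot before X: add [X → . Y Y A]
  [X → . Y Y A] has the dot before Y: add [Y → . *]
No further items can be added.

CLOSURE = { [X → . X Y g], [X → . Y Y A], [Y → . *] }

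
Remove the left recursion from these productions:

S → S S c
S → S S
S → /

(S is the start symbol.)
S → / S'
S' → S c S'
S' → S S'
S' → ε

S is directly left-recursive. The standard transformation for
  A → A α₁ | ... | A α_m | β₁ | ... | β_n
is
  A  → β₁ A' | ... | β_n A'
  A' → α₁ A' | ... | α_m A' | ε

S → / becomes S → / S'
S → S S c becomes S' → S c S'
S → S S becomes S' → S S'
Add S' → ε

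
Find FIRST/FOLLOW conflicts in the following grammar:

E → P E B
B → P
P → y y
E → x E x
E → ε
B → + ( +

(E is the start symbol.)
A FIRST/FOLLOW conflict occurs when a non-terminal N has a nullable alternative N → β (β ⇒* ε) and another alternative N → α with FIRST(α) ∩ FOLLOW(N) ≠ ∅: on such a lookahead the parser cannot decide between expanding α and letting N vanish via β.

Nullable non-terminals: E.
FIRST sets used below: FIRST(P) = { 'y' }

E: nullable alternative(s) E → ε; FOLLOW(E) = { $, '+', 'x', 'y' }
  E → P E B: FIRST \ {ε} = { 'y' } — overlaps FOLLOW(E) on { 'y' }: CONFLICT
  E → x E x: FIRST \ {ε} = { 'x' } — overlaps FOLLOW(E) on { 'x' }: CONFLICT
  E → ε: FIRST \ {ε} = { } — this is the only nullable alternative, skip

B, P have no nullable alternative, so no FIRST/FOLLOW check is needed there.

So the grammar has 2 FIRST/FOLLOW conflicts (marked CONFLICT above).

Answer: Yes. E → P E B with FOLLOW(E) on { 'y' }; E → x E x with FOLLOW(E) on { 'x' }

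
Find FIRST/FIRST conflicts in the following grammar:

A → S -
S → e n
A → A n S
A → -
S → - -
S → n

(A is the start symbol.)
Yes. A → S '-' / A → A n S on { '-', 'e', 'n' }; A → S '-' / A → '-' on { '-' }; A → A n S / A → '-' on { '-' }

FIRST sets of the non-terminals at (or reachable through a nullable prefix from) the front of some alternative:
  FIRST(S) = { '-', 'e', 'n' }
  FIRST(A) = { '-', 'e', 'n' }

Productions for A:
  A → S -: FIRST = { '-', 'e', 'n' }
  A → A n S: FIRST = { '-', 'e', 'n' }
  A → -: FIRST = { '-' }
Productions for S:
  S → e n: FIRST = { 'e' }
  S → - -: FIRST = { '-' }
  S → n: FIRST = { 'n' }

Conflict for A: A → S - and A → A n S
  Overlap: { '-', 'e', 'n' }
Conflict for A: A → S - and A → -
  Overlap: { '-' }
Conflict for A: A → A n S and A → -
  Overlap: { '-' }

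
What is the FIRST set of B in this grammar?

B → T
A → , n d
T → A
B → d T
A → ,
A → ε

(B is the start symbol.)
{ ',', 'd', ε }

To compute FIRST(B), examine every production with B on the left-hand side, reading each right-hand side left to right until a non-nullable symbol is reached.

FIRST sets of the other non-terminals involved (by the same procedure, iterated to a fixed point):
  FIRST(T) = { ',', ε }

From B → T:
  - T is a non-terminal: add FIRST(T) \ {ε} = { ',' }
    T is nullable and nothing follows, so the whole right-hand side can vanish: ε ∈ FIRST(B)
From B → d T:
  - d is a terminal: add 'd' and stop

Collecting: FIRST(B) = { ',', 'd', ε }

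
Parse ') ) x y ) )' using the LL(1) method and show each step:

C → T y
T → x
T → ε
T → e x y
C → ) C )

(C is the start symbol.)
LL(1) parsing maintains a stack (initially the start symbol over $) and the input. At each step: if the stack top is a terminal, match it against the current input token; if it is a non-terminal N, replace it with the RHS of M[N, lookahead] (the unique production whose predict set contains the lookahead).

Stack is shown with the top on the left.

Stack      Input          Action
--------------------------------
C $        ) ) x y ) ) $  output C → ) C )
) C ) $    ) ) x y ) ) $  match ')'
C ) $      ) x y ) ) $    output C → ) C )
) C ) ) $  ) x y ) ) $    match ')'
C ) ) $    x y ) ) $      output C → T y
T y ) ) $  x y ) ) $      output T → x
x y ) ) $  x y ) ) $      match 'x'
y ) ) $    y ) ) $        match 'y'
) ) $      ) ) $          match ')'
) $        ) $            match ')'
$          $              accept

The string is accepted.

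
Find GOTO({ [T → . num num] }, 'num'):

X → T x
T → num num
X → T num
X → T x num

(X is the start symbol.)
{ [T → num . num] }

GOTO(I, 'num') = CLOSURE({ [A → αX.β] : [A → α.Xβ] ∈ I, X = 'num' })

Items with dot before 'num', with the dot advanced:
  [T → . num num] → [T → num . num]
Closure adds nothing (no advanced item has the dot before a non-terminal).

GOTO = { [T → num . num] }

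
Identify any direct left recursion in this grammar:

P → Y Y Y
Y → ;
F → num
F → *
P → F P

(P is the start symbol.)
No direct left recursion

Direct left recursion occurs when N → N α for some non-terminal N (the right-hand side begins with the left-hand side itself).

P → Y Y Y: starts with Y
Y → ;: starts with ';'
F → num: starts with num
F → *: starts with '*'
P → F P: starts with F

No direct left recursion found.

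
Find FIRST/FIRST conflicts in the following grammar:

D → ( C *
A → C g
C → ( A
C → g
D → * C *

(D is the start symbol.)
A FIRST/FIRST conflict occurs when two productions N → α and N → β for the same non-terminal have FIRST(α) ∩ FIRST(β) ≠ ∅ (with ε ∈ FIRST of a nullable right-hand side, so two nullable alternatives also conflict).

Productions for D:
  D → ( C *: FIRST = { '(' }
  D → * C *: FIRST = { '*' }
Productions for C:
  C → ( A: FIRST = { '(' }
  C → g: FIRST = { 'g' }
A has only one production, so no FIRST/FIRST conflict is possible there.

All alternatives of each non-terminal have pairwise disjoint FIRST sets.

Answer: No FIRST/FIRST conflicts.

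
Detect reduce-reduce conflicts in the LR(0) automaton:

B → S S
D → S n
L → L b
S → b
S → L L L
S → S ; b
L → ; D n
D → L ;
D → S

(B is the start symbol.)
Yes — I13: [S → S ; b .] vs [S → b .]

A reduce-reduce conflict occurs when an LR(0) state has two complete items [A → α .] and [B → β .] — both call for a reduction, and with no lookahead the parser cannot choose between them.

Augment with B' → B and build the canonical LR(0) collection (I0 = CLOSURE({[B' → . B]}), then GOTO on every symbol after a dot until no new states appear). It has 20 states:
  I0: { [B → . S S], [B' → . B], [L → . ; D n], [L → . L b], [S → . L L L], [S → . S ; b], [S → . b] }  — shift
  I1: { [D → . L ;], [D → . S n], [D → . S], [L → . ; D n], [L → . L b], [L → ; . D n], [S → . L L L], [S → . S ; b], [S → . b] }  — shift
  I2: { [B' → B .] }  — accept
  I3: { [L → . ; D n], [L → . L b], [L → L . b], [S → L . L L] }  — shift
  I4: { [B → S . S], [L → . ; D n], [L → . L b], [S → . L L L], [S → . S ; b], [S → . b], [S → S . ; b] }  — shift
  I5: { [S → b .] }  — reduce
  I6: { [D → . L ;], [D → . S n], [D → . S], [L → . ; D n], [L → . L b], [L → ; . D n], [S → . L L L], [S → . S ; b], [S → . b], [S → S ; . b] }  — shift
  I7: { [B → S S .], [S → S . ; b] }  — shift, reduce
  I8: { [S → S ; . b] }  — shift
  I9: { [S → S ; b .] }  — reduce
  I10: { [L → ; D . n] }  — shift
  I11: { [D → L . ;], [L → . ; D n], [L → . L b], [L → L . b], [S → L . L L] }  — shift
  I12: { [D → S . n], [D → S .], [S → S . ; b] }  — shift, reduce
  I13: { [S → S ; b .], [S → b .] }  — 2 reduces
  I14: { [D → S n .] }  — reduce
  I15: { [D → . L ;], [D → . S n], [D → . S], [D → L ; .], [L → . ; D n], [L → . L b], [L → ; . D n], [S → . L L L], [S → . S ; b], [S → . b] }  — shift, reduce
  I16: { [L → . ; D n], [L → . L b], [L → L . b], [S → L L . L] }  — shift
  I17: { [L → L b .] }  — reduce
  I18: { [L → L . b], [S → L L L .] }  — shift, reduce
  I19: { [L → ; D n .] }  — reduce

I13 contains complete items [S → S ; b .], [S → b .] — reduce-reduce conflict.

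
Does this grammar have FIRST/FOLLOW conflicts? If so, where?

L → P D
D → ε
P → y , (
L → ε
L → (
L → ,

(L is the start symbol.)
A FIRST/FOLLOW conflict occurs when a non-terminal N has a nullable alternative N → β (β ⇒* ε) and another alternative N → α with FIRST(α) ∩ FOLLOW(N) ≠ ∅: on such a lookahead the parser cannot decide between expanding α and letting N vanish via β.

Nullable non-terminals: D, L.
FIRST sets used below: FIRST(P) = { 'y' }
D has a nullable alternative but only one production, so nothing to check.

L: nullable alternative(s) L → ε; FOLLOW(L) = { $ }
  L → P D: FIRST \ {ε} = { 'y' } — disjoint from FOLLOW(L)
  L → ε: FIRST \ {ε} = { } — this is the only nullable alternative, skip
  L → (: FIRST \ {ε} = { '(' } — disjoint from FOLLOW(L)
  L → ,: FIRST \ {ε} = { ',' } — disjoint from FOLLOW(L)

P has no nullable alternative, so no FIRST/FOLLOW check is needed there.

No FIRST/FOLLOW conflicts found.

Answer: No FIRST/FOLLOW conflicts.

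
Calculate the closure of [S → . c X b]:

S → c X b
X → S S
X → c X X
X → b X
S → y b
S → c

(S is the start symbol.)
{ [S → . c X b] }

To compute CLOSURE, for each item [A → α.Bβ] where B is a non-terminal, add [B → .γ] for all productions B → γ; repeat for the newly added items until nothing changes.

Start with: [S → . c X b]
The dot precedes the terminal c, so nothing is added.

CLOSURE = { [S → . c X b] }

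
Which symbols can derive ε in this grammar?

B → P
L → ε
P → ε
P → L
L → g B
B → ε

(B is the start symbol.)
ε-productions: L → ε, P → ε, B → ε
So L, P, B are immediately nullable.
Every non-terminal is now nullable.
Nullable = { 'B', 'L', 'P' }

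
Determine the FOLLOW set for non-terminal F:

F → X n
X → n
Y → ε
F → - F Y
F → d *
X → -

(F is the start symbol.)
To compute FOLLOW(F), find every occurrence of F on a right-hand side N → α F β: add FIRST(β) \ {ε}, and if β is empty or nullable also add FOLLOW(N). Iterate to a fixed point.

F is the start symbol, so $ ∈ FOLLOW(F).
In F → - F Y: F is followed by Y, add FIRST(Y) \ {ε} = { }
  Y is nullable, so FOLLOW(F) is also included — that is the set being defined, nothing new

Taking the union: FOLLOW(F) = { $ }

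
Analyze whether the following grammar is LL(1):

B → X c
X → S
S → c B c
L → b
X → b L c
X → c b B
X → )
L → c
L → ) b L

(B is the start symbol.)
Relevant sets:
  FIRST(S) = { 'c' }

For X:
  PREDICT(X → S) = { 'c' }
  PREDICT(X → b L c) = { 'b' }
  PREDICT(X → c b B) = { 'c' }
  PREDICT(X → ')') = { ')' }
For L:
  PREDICT(L → b) = { 'b' }
  PREDICT(L → c) = { 'c' }
  PREDICT(L → ')' b L) = { ')' }
B, S have a single production, so nothing to check there.

Conflict found: Predict set conflict for X: { 'c' }
The grammar is NOT LL(1).

Answer: No. Predict set conflict for X: { 'c' }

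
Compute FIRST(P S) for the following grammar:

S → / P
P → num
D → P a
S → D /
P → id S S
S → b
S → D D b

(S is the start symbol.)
FIRST sets of the non-terminals involved (from the grammar, by fixed-point iteration):
  FIRST(P) = { 'id', 'num' }

To compute FIRST(P S), process the symbols left to right:
Symbol P is a non-terminal. Add FIRST(P) \ {ε} = { 'id', 'num' }
P is not nullable (ε ∉ FIRST(P)), so stop here.
FIRST(P S) = { 'id', 'num' }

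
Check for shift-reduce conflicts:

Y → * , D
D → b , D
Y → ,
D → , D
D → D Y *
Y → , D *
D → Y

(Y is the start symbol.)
Yes — I2: [Y → , .] vs [D → . , D]; I4: [Y → , .] vs [D → . , D]; I9: [D → b , D .] vs [Y → . * , D]; I12: [Y → , D * .] vs [Y → * . , D]; I14: [Y → * , D .] vs [Y → . * , D]; I15: [D → , D .] vs [Y → . * , D]

A shift-reduce conflict occurs when an LR(0) state has both:
  - a complete (reduce) item [A → α .] (dot at the end), and
  - a shift item [B → β . c γ] (dot before a terminal).

Augment with Y' → Y and build the canonical LR(0) collection (I0 = CLOSURE({[Y' → . Y]}), then GOTO on every symbol after a dot until no new states appear). It has 16 states:
  I0: { [Y → . * , D], [Y → . , D *], [Y → . ,], [Y' → . Y] }  — shift
  I1: { [Y → * . , D] }  — shift
  I2: { [D → . , D], [D → . D Y *], [D → . Y], [D → . b , D], [Y → , . D *], [Y → , .], [Y → . * , D], [Y → . , D *], [Y → . ,] }  — shift, reduce
  I3: { [Y' → Y .] }  — accept
  I4: { [D → , . D], [D → . , D], [D → . D Y *], [D → . Y], [D → . b , D], [Y → , . D *], [Y → , .], [Y → . * , D], [Y → . , D *], [Y → . ,] }  — shift, reduce
  I5: { [D → D . Y *], [Y → , D . *], [Y → . * , D], [Y → . , D *], [Y → . ,] }  — shift
  I6: { [D → Y .] }  — reduce
  I7: { [D → b . , D] }  — shift
  I8: { [D → . , D], [D → . D Y *], [D → . Y], [D → . b , D], [D → b , . D], [Y → . * , D], [Y → . , D *], [Y → . ,] }  — shift
  I9: { [D → D . Y *], [D → b , D .], [Y → . * , D], [Y → . , D *], [Y → . ,] }  — shift, reduce
  I10: { [D → D Y . *] }  — shift
  I11: { [D → D Y * .] }  — reduce
  I12: { [Y → * . , D], [Y → , D * .] }  — shift, reduce
  I13: { [D → . , D], [D → . D Y *], [D → . Y], [D → . b , D], [Y → * , . D], [Y → . * , D], [Y → . , D *], [Y → . ,] }  — shift
  I14: { [D → D . Y *], [Y → * , D .], [Y → . * , D], [Y → . , D *], [Y → . ,] }  — shift, reduce
  I15: { [D → , D .], [D → D . Y *], [Y → , D . *], [Y → . * , D], [Y → . , D *], [Y → . ,] }  — shift, reduce

I2 contains reduce item [Y → , .] and shift items [D → . , D], [D → . b , D], [Y → . * , D], [Y → . ,], [Y → . , D *] — shift-reduce conflict.
I4 contains reduce item [Y → , .] and shift items [D → . , D], [D → . b , D], [Y → . * , D], [Y → . ,], [Y → . , D *] — shift-reduce conflict.
I9 contains reduce item [D → b , D .] and shift items [Y → . * , D], [Y → . ,], [Y → . , D *] — shift-reduce conflict.
I12 contains reduce item [Y → , D * .] and shift item [Y → * . , D] — shift-reduce conflict.
I14 contains reduce item [Y → * , D .] and shift items [Y → . * , D], [Y → . ,], [Y → . , D *] — shift-reduce conflict.
I15 contains reduce item [D → , D .] and shift items [Y → . * , D], [Y → . ,], [Y → . , D *], [Y → , D . *] — shift-reduce conflict.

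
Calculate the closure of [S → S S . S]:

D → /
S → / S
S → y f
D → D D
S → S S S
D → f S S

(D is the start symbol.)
{ [S → . / S], [S → . S S S], [S → . y f], [S → S S . S] }

To compute CLOSURE, for each item [A → α.Bβ] where B is a non-terminal, add [B → .γ] for all productions B → γ; repeat for the newly added items until nothing changes.

Start with: [S → S S . S]
  [S → S S . S] has the dot before S: add [S → . / S], [S → . y f], [S → . S S S]
No further items can be added.

CLOSURE = { [S → . / S], [S → . S S S], [S → . y f], [S → S S . S] }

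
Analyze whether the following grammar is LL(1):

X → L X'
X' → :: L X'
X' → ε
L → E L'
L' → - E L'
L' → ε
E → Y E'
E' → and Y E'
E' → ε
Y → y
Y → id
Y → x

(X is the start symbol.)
Relevant sets:
  FOLLOW(X') = { $ }
  FOLLOW(L') = { $, '::' }
  FOLLOW(E') = { $, '-', '::' }

For X':
  PREDICT(X' → :: L X') = { '::' }
  PREDICT(X' → ε) = { $ }
For L':
  PREDICT(L' → '-' E L') = { '-' }
  PREDICT(L' → ε) = { $, '::' }
For E':
  PREDICT(E' → and Y E') = { 'and' }
  PREDICT(E' → ε) = { $, '-', '::' }
For Y:
  PREDICT(Y → y) = { 'y' }
  PREDICT(Y → id) = { 'id' }
  PREDICT(Y → x) = { 'x' }
X, L, E have a single production, so nothing to check there.

All predict sets are disjoint. The grammar IS LL(1).

Answer: Yes, the grammar is LL(1).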